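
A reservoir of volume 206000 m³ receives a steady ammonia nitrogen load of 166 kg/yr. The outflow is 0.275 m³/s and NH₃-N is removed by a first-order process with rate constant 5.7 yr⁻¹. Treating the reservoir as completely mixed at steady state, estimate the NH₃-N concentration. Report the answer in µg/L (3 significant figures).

16.8 µg/L

Outflow Q = 0.275 m³/s × 3.156e+07 s/yr = 8.678e+06 m³/yr.
Steady-state CSTR mass balance: W = Q·C + k·V·C, so C = W/(Q + kV).
Q + kV = 8.678e+06 + 5.7·206000 = 9.853e+06 m³/yr.
C = 166/9.853e+06 = 1.685e-05 kg/m³ = 0.01685 mg/L = 16.85 µg/L.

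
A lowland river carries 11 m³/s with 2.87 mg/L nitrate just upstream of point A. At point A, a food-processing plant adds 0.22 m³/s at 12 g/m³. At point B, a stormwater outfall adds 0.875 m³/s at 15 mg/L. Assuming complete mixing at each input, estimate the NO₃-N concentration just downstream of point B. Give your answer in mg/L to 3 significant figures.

After input A: C = (11·2.87 + 0.22·12) / 11.22 = 3.049 mg/L.
After input B: C = (11.22·3.049 + 0.875·15) / 12.1 = 3.914 mg/L.

3.91 mg/L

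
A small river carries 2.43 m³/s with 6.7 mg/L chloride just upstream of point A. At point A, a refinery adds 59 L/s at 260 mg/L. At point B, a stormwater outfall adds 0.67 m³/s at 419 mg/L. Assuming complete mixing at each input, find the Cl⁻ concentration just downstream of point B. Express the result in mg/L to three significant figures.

98.9 mg/L

59 L/s = 0.059 m³/s.
After input A: C = (2.43·6.7 + 0.059·260) / 2.489 = 12.7 mg/L.
After input B: C = (2.489·12.7 + 0.67·419) / 3.159 = 98.88 mg/L.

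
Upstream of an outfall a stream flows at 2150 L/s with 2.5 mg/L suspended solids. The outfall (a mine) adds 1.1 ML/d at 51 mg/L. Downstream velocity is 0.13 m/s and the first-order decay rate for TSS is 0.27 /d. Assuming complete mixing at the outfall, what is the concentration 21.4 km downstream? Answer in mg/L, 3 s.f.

1.1 ML/d = 0.01273 m³/s.
2150 L/s = 2.15 m³/s.
After complete mixing, C₀ = (0.01273·51 + 2.15·2.5) / 2.163 = 2.786 mg/L.
Travel time t = 2.14e+04 m / 0.13 m/s = 1.646e+05 s = 1.905 d.
C = 2.786·exp(−0.27·1.905) = 2.786·0.5978 = 1.665 mg/L.

1.67 mg/L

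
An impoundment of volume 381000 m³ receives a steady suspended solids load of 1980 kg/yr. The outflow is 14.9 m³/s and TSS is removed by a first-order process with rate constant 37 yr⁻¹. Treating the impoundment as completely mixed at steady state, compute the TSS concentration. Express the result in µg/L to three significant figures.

4.09 µg/L

Outflow Q = 14.9 m³/s × 3.156e+07 s/yr = 4.702e+08 m³/yr.
Steady-state CSTR mass balance: W = Q·C + k·V·C, so C = W/(Q + kV).
Q + kV = 4.702e+08 + 37·381000 = 4.843e+08 m³/yr.
C = 1980/4.843e+08 = 4.088e-06 kg/m³ = 0.004088 mg/L = 4.088 µg/L.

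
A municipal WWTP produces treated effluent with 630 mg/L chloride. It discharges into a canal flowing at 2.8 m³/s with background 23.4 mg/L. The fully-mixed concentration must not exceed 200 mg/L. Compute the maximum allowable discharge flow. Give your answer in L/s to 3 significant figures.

Mass balance at complete mixing: C_std·(Q_w + Q_r) = Q_w·C_e + Q_r·C_b.
Rearranging, Q_w = Q_r·(C_std − C_b)/(C_e − C_std) = 2.8·(200 − 23.4) / (630 − 200) = 1.15 m³/s.
= 1150 L/s.

1150 L/s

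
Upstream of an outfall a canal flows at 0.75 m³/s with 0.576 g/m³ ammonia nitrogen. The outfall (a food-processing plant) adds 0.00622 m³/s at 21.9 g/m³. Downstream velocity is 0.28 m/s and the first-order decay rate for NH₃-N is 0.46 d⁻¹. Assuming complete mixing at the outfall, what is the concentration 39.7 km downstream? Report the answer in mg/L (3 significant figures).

After complete mixing, C₀ = (0.00622·21.9 + 0.75·0.576) / 0.7562 = 0.7514 mg/L.
Travel time t = 3.97e+04 m / 0.28 m/s = 1.418e+05 s = 1.641 d.
C = 0.7514·exp(−0.46·1.641) = 0.7514·0.4701 = 0.3532 mg/L.

0.353 mg/L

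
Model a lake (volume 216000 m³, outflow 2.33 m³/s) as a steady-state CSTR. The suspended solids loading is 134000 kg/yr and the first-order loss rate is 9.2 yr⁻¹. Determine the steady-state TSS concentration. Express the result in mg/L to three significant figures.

Outflow Q = 2.33 m³/s × 3.156e+07 s/yr = 7.353e+07 m³/yr.
Steady-state CSTR mass balance: W = Q·C + k·V·C, so C = W/(Q + kV).
Q + kV = 7.353e+07 + 9.2·216000 = 7.552e+07 m³/yr.
C = 134000/7.552e+07 = 0.001774 kg/m³ = 1.774 mg/L.

1.77 mg/L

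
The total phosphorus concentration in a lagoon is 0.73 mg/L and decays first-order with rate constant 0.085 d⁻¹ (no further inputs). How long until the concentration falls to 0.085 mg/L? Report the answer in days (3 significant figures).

25.3 d

t = ln(C₀/C)/k = ln(0.73/0.085)/0.085 = 2.15/0.085 = 25.3 d.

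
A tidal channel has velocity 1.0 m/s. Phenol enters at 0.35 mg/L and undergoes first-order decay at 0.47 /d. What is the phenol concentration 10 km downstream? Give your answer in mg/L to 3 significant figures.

Travel time t = 10 km / 1.0 m/s = 1e+04/1.0 = 1e+04 s = 0.1157 d.
First-order decay: C = 0.35·exp(−0.47·0.1157) = 0.35·0.9471 = 0.3315 mg/L.

0.331 mg/L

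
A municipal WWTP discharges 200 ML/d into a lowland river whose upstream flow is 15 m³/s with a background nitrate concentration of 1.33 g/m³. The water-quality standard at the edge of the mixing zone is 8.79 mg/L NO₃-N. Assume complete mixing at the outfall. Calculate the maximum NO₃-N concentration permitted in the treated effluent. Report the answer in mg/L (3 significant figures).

200 ML/d = 2.315 m³/s.
Mass balance: 8.79·17.31 = 2.315·Cₑ + 15·1.33.
Cₑ = (152.2 − 19.95) / 2.315 = 57.13 mg/L.

57.1 mg/L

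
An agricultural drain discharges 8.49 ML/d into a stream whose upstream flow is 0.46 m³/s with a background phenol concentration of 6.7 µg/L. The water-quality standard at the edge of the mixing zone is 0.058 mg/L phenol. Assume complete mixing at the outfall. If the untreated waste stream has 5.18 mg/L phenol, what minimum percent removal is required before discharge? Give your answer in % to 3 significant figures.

94.2 %

8.49 ML/d = 0.09826 m³/s.
6.7 µg/L = 0.0067 mg/L.
Mass balance: 0.058·0.5583 = 0.09826·Cₑ + 0.46·0.0067.
Cₑ = (0.03238 − 0.003082) / 0.09826 = 0.2981 mg/L.
Required removal = 1 − 0.2981/5.18 = 94.24 %.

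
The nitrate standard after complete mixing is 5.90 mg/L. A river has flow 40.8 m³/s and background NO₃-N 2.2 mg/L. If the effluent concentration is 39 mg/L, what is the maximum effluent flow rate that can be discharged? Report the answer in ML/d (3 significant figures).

394 ML/d

Mass balance at complete mixing: C_std·(Q_w + Q_r) = Q_w·C_e + Q_r·C_b.
Rearranging, Q_w = Q_r·(C_std − C_b)/(C_e − C_std) = 40.8·(5.9 − 2.2) / (39 − 5.9) = 4.561 m³/s.
= 394 ML/d.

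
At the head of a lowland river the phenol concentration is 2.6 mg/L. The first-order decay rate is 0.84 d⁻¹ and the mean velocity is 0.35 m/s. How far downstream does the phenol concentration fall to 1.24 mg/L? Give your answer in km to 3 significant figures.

26.7 km

From C = C₀·e^(−kt), t = ln(C₀/C)/k = ln(2.6/1.24)/0.84 = 0.7404/0.84 = 0.8814 d.
Distance = v·t = 0.35 m/s × 7.616e+04 s = 2.665e+04 m = 26.65 km.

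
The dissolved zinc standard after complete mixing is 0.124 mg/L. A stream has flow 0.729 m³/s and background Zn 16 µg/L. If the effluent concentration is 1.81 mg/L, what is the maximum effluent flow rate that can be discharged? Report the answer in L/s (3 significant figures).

46.7 L/s

16 µg/L = 0.016 mg/L.
Mass balance at complete mixing: C_std·(Q_w + Q_r) = Q_w·C_e + Q_r·C_b.
Rearranging, Q_w = Q_r·(C_std − C_b)/(C_e − C_std) = 0.729·(0.124 − 0.016) / (1.81 − 0.124) = 0.0467 m³/s.
= 46.7 L/s.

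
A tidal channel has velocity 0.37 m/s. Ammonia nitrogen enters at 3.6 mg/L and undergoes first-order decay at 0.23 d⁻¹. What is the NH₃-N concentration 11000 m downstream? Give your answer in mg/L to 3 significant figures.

Travel time t = 11000 m / 0.37 m/s = 1.1e+04/0.37 = 2.973e+04 s = 0.3441 d.
First-order decay: C = 3.6·exp(−0.23·0.3441) = 3.6·0.9239 = 3.326 mg/L.

3.33 mg/L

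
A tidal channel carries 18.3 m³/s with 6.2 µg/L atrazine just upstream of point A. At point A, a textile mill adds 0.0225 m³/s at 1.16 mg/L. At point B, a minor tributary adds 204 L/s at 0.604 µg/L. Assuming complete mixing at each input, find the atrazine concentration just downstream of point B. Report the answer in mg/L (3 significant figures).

0.00754 mg/L

6.2 µg/L = 0.0062 mg/L.
After input A: C = (18.3·0.0062 + 0.0225·1.16) / 18.32 = 0.007617 mg/L.
204 L/s = 0.204 m³/s.
0.604 µg/L = 0.000604 mg/L.
After input B: C = (18.32·0.007617 + 0.204·0.000604) / 18.53 = 0.00754 mg/L.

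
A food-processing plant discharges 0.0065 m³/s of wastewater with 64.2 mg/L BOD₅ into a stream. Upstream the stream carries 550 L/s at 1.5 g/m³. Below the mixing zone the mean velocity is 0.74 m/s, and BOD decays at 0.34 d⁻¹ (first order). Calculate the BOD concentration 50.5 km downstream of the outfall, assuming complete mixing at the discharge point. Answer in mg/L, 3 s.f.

1.71 mg/L

550 L/s = 0.55 m³/s.
After complete mixing, C₀ = (0.0065·64.2 + 0.55·1.5) / 0.5565 = 2.232 mg/L.
Travel time t = 5.05e+04 m / 0.74 m/s = 6.824e+04 s = 0.7899 d.
C = 2.232·exp(−0.34·0.7899) = 2.232·0.7645 = 1.707 mg/L.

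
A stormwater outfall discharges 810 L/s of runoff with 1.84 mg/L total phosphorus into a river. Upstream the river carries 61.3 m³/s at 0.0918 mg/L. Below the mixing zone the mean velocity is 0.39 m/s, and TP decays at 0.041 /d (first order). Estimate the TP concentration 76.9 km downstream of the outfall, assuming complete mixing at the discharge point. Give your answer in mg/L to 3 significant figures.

810 L/s = 0.81 m³/s.
After complete mixing, C₀ = (0.81·1.84 + 61.3·0.0918) / 62.11 = 0.1146 mg/L.
Travel time t = 7.69e+04 m / 0.39 m/s = 1.972e+05 s = 2.282 d.
C = 0.1146·exp(−0.041·2.282) = 0.1146·0.9107 = 0.1044 mg/L.

0.104 mg/L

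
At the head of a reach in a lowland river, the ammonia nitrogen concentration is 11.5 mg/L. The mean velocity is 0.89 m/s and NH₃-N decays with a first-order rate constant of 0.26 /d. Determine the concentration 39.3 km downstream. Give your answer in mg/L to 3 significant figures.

Travel time t = 39.3 km / 0.89 m/s = 3.93e+04/0.89 = 4.416e+04 s = 0.5111 d.
First-order decay: C = 11.5·exp(−0.26·0.5111) = 11.5·0.8756 = 10.07 mg/L.

10.1 mg/L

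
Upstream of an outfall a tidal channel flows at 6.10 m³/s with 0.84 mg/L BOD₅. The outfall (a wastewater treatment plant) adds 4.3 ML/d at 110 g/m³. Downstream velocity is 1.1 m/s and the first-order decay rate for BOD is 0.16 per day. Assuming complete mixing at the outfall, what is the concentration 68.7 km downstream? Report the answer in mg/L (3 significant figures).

1.54 mg/L

4.3 ML/d = 0.04977 m³/s.
After complete mixing, C₀ = (0.04977·110 + 6.1·0.84) / 6.15 = 1.723 mg/L.
Travel time t = 6.87e+04 m / 1.1 m/s = 6.245e+04 s = 0.7229 d.
C = 1.723·exp(−0.16·0.7229) = 1.723·0.8908 = 1.535 mg/L.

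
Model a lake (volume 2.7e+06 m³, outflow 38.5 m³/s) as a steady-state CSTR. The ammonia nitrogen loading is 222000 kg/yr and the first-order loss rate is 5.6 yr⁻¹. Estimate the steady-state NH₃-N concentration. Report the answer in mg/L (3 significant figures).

0.180 mg/L

Outflow Q = 38.5 m³/s × 3.156e+07 s/yr = 1.215e+09 m³/yr.
Steady-state CSTR mass balance: W = Q·C + k·V·C, so C = W/(Q + kV).
Q + kV = 1.215e+09 + 5.6·2.7e+06 = 1.23e+09 m³/yr.
C = 222000/1.23e+09 = 0.0001805 kg/m³ = 0.1805 mg/L.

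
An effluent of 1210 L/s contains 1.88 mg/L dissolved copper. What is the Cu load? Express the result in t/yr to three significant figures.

71.8 t/yr

1210 L/s = 1.21 m³/s.
Mass flux = Q·C = 1.21 m³/s × 1.88 g/m³ = 2.275 g/s.
= 2.275 g/s × 31.56 = 71.79 t/yr.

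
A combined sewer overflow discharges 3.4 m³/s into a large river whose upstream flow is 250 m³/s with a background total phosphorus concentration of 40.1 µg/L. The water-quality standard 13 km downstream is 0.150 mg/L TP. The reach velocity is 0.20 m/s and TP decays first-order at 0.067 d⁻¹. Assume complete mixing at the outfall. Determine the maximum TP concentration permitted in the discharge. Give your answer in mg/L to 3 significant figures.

8.81 mg/L

40.1 µg/L = 0.0401 mg/L.
Travel time to the compliance point: t = 1.3e+04/0.20 = 6.5e+04 s = 0.7523 d; decay factor exp(−0.067·0.7523) = 0.9508.
So the concentration just after mixing may be at most 0.15/0.9508 = 0.1578 mg/L.
Mass balance: 0.1578·253.4 = 3.4·Cₑ + 250·0.0401.
Cₑ = (39.98 − 10.03) / 3.4 = 8.809 mg/L.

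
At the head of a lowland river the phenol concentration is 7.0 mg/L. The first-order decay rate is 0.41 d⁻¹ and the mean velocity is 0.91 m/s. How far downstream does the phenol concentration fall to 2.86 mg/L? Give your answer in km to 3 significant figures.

172 km

From C = C₀·e^(−kt), t = ln(C₀/C)/k = ln(7.0/2.86)/0.41 = 0.8951/0.41 = 2.183 d.
Distance = v·t = 0.91 m/s × 1.886e+05 s = 1.716e+05 m = 171.6 km.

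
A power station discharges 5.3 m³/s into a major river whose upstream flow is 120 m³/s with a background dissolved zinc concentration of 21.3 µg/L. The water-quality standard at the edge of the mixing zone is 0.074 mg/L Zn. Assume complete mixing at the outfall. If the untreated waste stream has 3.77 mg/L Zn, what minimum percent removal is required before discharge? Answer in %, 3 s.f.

66.4 %

21.3 µg/L = 0.0213 mg/L.
Mass balance: 0.074·125.3 = 5.3·Cₑ + 120·0.0213.
Cₑ = (9.272 − 2.556) / 5.3 = 1.267 mg/L.
Required removal = 1 − 1.267/3.77 = 66.39 %.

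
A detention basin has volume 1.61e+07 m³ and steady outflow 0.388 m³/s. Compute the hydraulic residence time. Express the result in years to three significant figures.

Q = 0.388 m³/s × 3.156e+07 s/yr = 1.224e+07 m³/yr.
Hydraulic residence time τ = V/Q = 1.61e+07/1.224e+07 = 1.315 yr.

1.31 yr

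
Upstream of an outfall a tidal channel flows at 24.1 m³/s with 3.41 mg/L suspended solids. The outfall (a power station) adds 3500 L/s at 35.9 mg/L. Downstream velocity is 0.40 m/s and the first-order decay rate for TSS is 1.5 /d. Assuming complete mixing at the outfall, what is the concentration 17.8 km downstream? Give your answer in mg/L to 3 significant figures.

3500 L/s = 3.5 m³/s.
After complete mixing, C₀ = (3.5·35.9 + 24.1·3.41) / 27.6 = 7.53 mg/L.
Travel time t = 1.78e+04 m / 0.40 m/s = 4.45e+04 s = 0.515 d.
C = 7.53·exp(−1.5·0.515) = 7.53·0.4618 = 3.478 mg/L.

3.48 mg/L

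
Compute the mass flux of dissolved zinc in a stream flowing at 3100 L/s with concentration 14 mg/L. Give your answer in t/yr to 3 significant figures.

3100 L/s = 3.1 m³/s.
Mass flux = Q·C = 3.1 m³/s × 14 g/m³ = 43.4 g/s.
= 43.4 g/s × 31.56 = 1370 t/yr.

1370 t/yr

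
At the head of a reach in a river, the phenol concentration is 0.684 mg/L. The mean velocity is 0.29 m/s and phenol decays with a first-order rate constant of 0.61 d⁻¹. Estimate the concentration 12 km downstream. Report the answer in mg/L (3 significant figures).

0.511 mg/L

Travel time t = 12 km / 0.29 m/s = 1.2e+04/0.29 = 4.138e+04 s = 0.4789 d.
First-order decay: C = 0.684·exp(−0.61·0.4789) = 0.684·0.7467 = 0.5107 mg/L.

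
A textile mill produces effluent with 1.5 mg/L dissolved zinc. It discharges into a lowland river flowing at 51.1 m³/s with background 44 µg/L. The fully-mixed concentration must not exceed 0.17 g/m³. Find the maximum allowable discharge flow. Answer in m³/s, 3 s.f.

44 µg/L = 0.044 mg/L.
Mass balance at complete mixing: C_std·(Q_w + Q_r) = Q_w·C_e + Q_r·C_b.
Rearranging, Q_w = Q_r·(C_std − C_b)/(C_e − C_std) = 51.1·(0.17 − 0.044) / (1.5 − 0.17) = 4.841 m³/s.

4.84 m³/s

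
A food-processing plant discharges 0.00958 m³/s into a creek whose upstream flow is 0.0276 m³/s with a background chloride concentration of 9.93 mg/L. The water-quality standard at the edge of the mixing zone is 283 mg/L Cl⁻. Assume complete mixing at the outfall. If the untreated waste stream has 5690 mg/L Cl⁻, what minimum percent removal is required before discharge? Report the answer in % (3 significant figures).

Mass balance: 283·0.03718 = 0.00958·Cₑ + 0.0276·9.93.
Cₑ = (10.52 − 0.2741) / 0.00958 = 1070 mg/L.
Required removal = 1 − 1070/5690 = 81.2 %.

81.2 %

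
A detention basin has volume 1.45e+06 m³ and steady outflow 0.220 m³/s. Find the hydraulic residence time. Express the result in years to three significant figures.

Q = 0.220 m³/s × 3.156e+07 s/yr = 6.943e+06 m³/yr.
Hydraulic residence time τ = V/Q = 1.45e+06/6.943e+06 = 0.2089 yr.

0.209 yr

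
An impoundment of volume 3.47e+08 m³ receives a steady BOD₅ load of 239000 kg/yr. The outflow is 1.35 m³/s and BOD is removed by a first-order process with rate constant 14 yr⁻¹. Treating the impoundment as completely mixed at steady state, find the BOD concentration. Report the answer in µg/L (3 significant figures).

Outflow Q = 1.35 m³/s × 3.156e+07 s/yr = 4.26e+07 m³/yr.
Steady-state CSTR mass balance: W = Q·C + k·V·C, so C = W/(Q + kV).
Q + kV = 4.26e+07 + 14·3.47e+08 = 4.901e+09 m³/yr.
C = 239000/4.901e+09 = 4.877e-05 kg/m³ = 0.04877 mg/L = 48.77 µg/L.

48.8 µg/L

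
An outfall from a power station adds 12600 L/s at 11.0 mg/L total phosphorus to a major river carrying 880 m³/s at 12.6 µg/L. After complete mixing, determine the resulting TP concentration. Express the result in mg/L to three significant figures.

0.168 mg/L

12600 L/s = 12.6 m³/s.
12.6 µg/L = 0.0126 mg/L.
Conservation of mass across the mixing zone: C = (12.6·11 + 880·0.0126) / (12.6 + 880) = 149.7/892.6 = 0.1677 mg/L.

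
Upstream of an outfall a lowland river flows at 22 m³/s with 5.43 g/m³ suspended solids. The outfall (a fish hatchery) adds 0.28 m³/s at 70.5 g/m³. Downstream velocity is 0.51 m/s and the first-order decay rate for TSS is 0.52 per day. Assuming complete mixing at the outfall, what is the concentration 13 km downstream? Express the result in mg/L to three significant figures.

5.36 mg/L

After complete mixing, C₀ = (0.28·70.5 + 22·5.43) / 22.28 = 6.248 mg/L.
Travel time t = 1.3e+04 m / 0.51 m/s = 2.549e+04 s = 0.295 d.
C = 6.248·exp(−0.52·0.295) = 6.248·0.8578 = 5.359 mg/L.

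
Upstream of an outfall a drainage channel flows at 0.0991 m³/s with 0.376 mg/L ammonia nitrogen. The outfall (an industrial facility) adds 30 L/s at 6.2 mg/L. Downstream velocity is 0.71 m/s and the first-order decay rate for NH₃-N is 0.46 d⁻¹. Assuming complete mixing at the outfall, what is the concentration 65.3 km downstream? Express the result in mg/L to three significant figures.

1.06 mg/L

30 L/s = 0.03 m³/s.
After complete mixing, C₀ = (0.03·6.2 + 0.0991·0.376) / 0.1291 = 1.729 mg/L.
Travel time t = 6.53e+04 m / 0.71 m/s = 9.197e+04 s = 1.064 d.
C = 1.729·exp(−0.46·1.064) = 1.729·0.6128 = 1.06 mg/L.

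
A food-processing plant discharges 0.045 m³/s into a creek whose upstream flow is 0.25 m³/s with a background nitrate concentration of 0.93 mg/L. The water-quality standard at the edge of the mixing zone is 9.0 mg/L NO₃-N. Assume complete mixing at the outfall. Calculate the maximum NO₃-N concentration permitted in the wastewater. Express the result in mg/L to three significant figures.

Mass balance: 9·0.295 = 0.045·Cₑ + 0.25·0.93.
Cₑ = (2.655 − 0.2325) / 0.045 = 53.83 mg/L.

53.8 mg/L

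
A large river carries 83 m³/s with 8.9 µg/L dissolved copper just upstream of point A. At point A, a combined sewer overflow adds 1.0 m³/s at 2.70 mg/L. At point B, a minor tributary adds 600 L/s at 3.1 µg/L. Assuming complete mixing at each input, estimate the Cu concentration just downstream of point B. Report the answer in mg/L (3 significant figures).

8.9 µg/L = 0.0089 mg/L.
After input A: C = (83·0.0089 + 1·2.7) / 84 = 0.04094 mg/L.
600 L/s = 0.6 m³/s.
3.1 µg/L = 0.0031 mg/L.
After input B: C = (84·0.04094 + 0.6·0.0031) / 84.6 = 0.04067 mg/L.

0.0407 mg/L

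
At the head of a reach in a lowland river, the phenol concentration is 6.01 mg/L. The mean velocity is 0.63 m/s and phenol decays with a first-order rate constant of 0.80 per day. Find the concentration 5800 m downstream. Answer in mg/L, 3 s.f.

Travel time t = 5800 m / 0.63 m/s = 5800/0.63 = 9206 s = 0.1066 d.
First-order decay: C = 6.01·exp(−0.80·0.1066) = 6.01·0.9183 = 5.519 mg/L.

5.52 mg/L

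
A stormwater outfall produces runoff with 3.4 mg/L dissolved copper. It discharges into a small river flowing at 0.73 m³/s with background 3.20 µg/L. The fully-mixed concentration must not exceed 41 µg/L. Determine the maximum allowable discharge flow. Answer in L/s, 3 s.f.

3.20 µg/L = 0.0032 mg/L.
41 µg/L = 0.041 mg/L.
Mass balance at complete mixing: C_std·(Q_w + Q_r) = Q_w·C_e + Q_r·C_b.
Rearranging, Q_w = Q_r·(C_std − C_b)/(C_e − C_std) = 0.73·(0.041 − 0.0032) / (3.4 − 0.041) = 0.008215 m³/s.
= 8.215 L/s.

8.21 L/s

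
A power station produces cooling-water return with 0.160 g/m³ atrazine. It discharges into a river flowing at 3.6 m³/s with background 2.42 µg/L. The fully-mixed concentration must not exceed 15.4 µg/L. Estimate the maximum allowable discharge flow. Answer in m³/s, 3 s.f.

0.323 m³/s

2.42 µg/L = 0.00242 mg/L.
15.4 µg/L = 0.0154 mg/L.
Mass balance at complete mixing: C_std·(Q_w + Q_r) = Q_w·C_e + Q_r·C_b.
Rearranging, Q_w = Q_r·(C_std − C_b)/(C_e − C_std) = 3.6·(0.0154 − 0.00242) / (0.16 − 0.0154) = 0.3232 m³/s.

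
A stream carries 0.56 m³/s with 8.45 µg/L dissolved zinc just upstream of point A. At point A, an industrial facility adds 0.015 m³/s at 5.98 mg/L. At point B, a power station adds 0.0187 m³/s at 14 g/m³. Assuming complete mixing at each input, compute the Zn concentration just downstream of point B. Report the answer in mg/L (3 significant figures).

0.600 mg/L

8.45 µg/L = 0.00845 mg/L.
After input A: C = (0.56·0.00845 + 0.015·5.98) / 0.575 = 0.1642 mg/L.
After input B: C = (0.575·0.1642 + 0.0187·14) / 0.5937 = 0.6 mg/L.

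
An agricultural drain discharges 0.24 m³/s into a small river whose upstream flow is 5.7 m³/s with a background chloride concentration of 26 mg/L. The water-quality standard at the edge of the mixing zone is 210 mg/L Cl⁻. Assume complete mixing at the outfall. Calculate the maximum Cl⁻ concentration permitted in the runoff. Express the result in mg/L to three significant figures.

Mass balance: 210·5.94 = 0.24·Cₑ + 5.7·26.
Cₑ = (1247 − 148.2) / 0.24 = 4580 mg/L.

4580 mg/L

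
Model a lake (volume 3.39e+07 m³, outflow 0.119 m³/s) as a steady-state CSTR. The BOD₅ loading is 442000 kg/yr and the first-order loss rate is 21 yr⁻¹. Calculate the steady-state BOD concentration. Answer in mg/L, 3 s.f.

0.618 mg/L

Outflow Q = 0.119 m³/s × 3.156e+07 s/yr = 3.755e+06 m³/yr.
Steady-state CSTR mass balance: W = Q·C + k·V·C, so C = W/(Q + kV).
Q + kV = 3.755e+06 + 21·3.39e+07 = 7.157e+08 m³/yr.
C = 442000/7.157e+08 = 0.0006176 kg/m³ = 0.6176 mg/L.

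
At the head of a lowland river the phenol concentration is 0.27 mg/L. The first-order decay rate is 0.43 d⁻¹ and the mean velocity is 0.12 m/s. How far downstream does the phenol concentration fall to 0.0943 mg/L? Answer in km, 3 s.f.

25.4 km

From C = C₀·e^(−kt), t = ln(C₀/C)/k = ln(0.27/0.0943)/0.43 = 1.052/0.43 = 2.446 d.
Distance = v·t = 0.12 m/s × 2.114e+05 s = 2.536e+04 m = 25.36 km.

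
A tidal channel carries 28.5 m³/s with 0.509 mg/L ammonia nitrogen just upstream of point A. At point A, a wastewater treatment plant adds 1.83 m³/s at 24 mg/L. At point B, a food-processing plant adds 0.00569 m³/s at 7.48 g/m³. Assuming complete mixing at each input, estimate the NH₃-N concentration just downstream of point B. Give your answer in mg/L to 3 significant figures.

1.93 mg/L

After input A: C = (28.5·0.509 + 1.83·24) / 30.33 = 1.926 mg/L.
After input B: C = (30.33·1.926 + 0.00569·7.48) / 30.34 = 1.927 mg/L.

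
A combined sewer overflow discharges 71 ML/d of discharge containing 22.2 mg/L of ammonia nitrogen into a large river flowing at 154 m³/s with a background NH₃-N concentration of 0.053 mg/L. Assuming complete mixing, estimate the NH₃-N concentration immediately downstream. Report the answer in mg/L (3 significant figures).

0.171 mg/L

71 ML/d = 0.8218 m³/s.
Conservation of mass across the mixing zone: C = (0.8218·22.2 + 154·0.053) / (0.8218 + 154) = 26.41/154.8 = 0.1706 mg/L.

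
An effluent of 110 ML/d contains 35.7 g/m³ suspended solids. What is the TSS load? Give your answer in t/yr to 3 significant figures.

1430 t/yr

110 ML/d = 1.273 m³/s.
Mass flux = Q·C = 1.273 m³/s × 35.7 g/m³ = 45.45 g/s.
= 45.45 g/s × 31.56 = 1434 t/yr.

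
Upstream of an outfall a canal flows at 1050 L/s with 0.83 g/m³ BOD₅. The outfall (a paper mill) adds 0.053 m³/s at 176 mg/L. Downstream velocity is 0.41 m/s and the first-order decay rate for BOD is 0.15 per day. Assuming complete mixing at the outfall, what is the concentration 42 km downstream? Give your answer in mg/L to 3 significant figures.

1050 L/s = 1.05 m³/s.
After complete mixing, C₀ = (0.053·176 + 1.05·0.83) / 1.103 = 9.247 mg/L.
Travel time t = 4.2e+04 m / 0.41 m/s = 1.024e+05 s = 1.186 d.
C = 9.247·exp(−0.15·1.186) = 9.247·0.8371 = 7.74 mg/L.

7.74 mg/L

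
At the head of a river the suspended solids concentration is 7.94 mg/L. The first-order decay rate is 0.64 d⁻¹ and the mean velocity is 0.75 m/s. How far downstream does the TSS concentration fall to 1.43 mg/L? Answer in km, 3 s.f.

174 km

From C = C₀·e^(−kt), t = ln(C₀/C)/k = ln(7.94/1.43)/0.64 = 1.714/0.64 = 2.678 d.
Distance = v·t = 0.75 m/s × 2.314e+05 s = 1.736e+05 m = 173.6 km.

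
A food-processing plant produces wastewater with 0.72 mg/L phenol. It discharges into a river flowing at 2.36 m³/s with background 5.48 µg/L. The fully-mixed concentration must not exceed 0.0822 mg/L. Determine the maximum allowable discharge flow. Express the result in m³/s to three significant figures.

5.48 µg/L = 0.00548 mg/L.
Mass balance at complete mixing: C_std·(Q_w + Q_r) = Q_w·C_e + Q_r·C_b.
Rearranging, Q_w = Q_r·(C_std − C_b)/(C_e − C_std) = 2.36·(0.0822 − 0.00548) / (0.72 − 0.0822) = 0.2839 m³/s.

0.284 m³/s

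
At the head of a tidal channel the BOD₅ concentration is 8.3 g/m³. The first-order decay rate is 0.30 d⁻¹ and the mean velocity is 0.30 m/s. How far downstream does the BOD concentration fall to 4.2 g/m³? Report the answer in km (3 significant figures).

From C = C₀·e^(−kt), t = ln(C₀/C)/k = ln(8.3/4.2)/0.30 = 0.6812/0.30 = 2.271 d.
Distance = v·t = 0.30 m/s × 1.962e+05 s = 5.885e+04 m = 58.85 km.

58.9 km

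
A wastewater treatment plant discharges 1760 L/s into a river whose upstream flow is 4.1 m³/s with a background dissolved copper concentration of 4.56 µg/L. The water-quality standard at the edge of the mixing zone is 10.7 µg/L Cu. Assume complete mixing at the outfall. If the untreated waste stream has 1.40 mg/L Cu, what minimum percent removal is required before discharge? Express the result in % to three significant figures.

1760 L/s = 1.76 m³/s.
4.56 µg/L = 0.00456 mg/L.
10.7 µg/L = 0.0107 mg/L.
Mass balance: 0.0107·5.86 = 1.76·Cₑ + 4.1·0.00456.
Cₑ = (0.0627 − 0.0187) / 1.76 = 0.025 mg/L.
Required removal = 1 − 0.025/1.40 = 98.21 %.

98.2 %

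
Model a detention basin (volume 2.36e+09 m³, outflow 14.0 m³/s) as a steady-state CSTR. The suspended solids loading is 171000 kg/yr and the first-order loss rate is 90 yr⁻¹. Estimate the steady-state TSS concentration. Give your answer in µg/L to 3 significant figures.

Outflow Q = 14.0 m³/s × 3.156e+07 s/yr = 4.418e+08 m³/yr.
Steady-state CSTR mass balance: W = Q·C + k·V·C, so C = W/(Q + kV).
Q + kV = 4.418e+08 + 90·2.36e+09 = 2.128e+11 m³/yr.
C = 171000/2.128e+11 = 8.034e-07 kg/m³ = 0.0008034 mg/L = 0.8034 µg/L.

0.803 µg/L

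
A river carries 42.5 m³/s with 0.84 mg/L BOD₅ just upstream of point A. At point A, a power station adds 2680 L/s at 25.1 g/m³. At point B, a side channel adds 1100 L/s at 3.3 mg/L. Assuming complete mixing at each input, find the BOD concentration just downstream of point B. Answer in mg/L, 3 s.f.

2680 L/s = 2.68 m³/s.
After input A: C = (42.5·0.84 + 2.68·25.1) / 45.18 = 2.279 mg/L.
1100 L/s = 1.1 m³/s.
After input B: C = (45.18·2.279 + 1.1·3.3) / 46.28 = 2.303 mg/L.

2.30 mg/L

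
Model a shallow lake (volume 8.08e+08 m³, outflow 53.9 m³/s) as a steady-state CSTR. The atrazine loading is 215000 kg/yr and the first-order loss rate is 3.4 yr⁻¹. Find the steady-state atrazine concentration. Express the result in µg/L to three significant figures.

Outflow Q = 53.9 m³/s × 3.156e+07 s/yr = 1.701e+09 m³/yr.
Steady-state CSTR mass balance: W = Q·C + k·V·C, so C = W/(Q + kV).
Q + kV = 1.701e+09 + 3.4·8.08e+08 = 4.448e+09 m³/yr.
C = 215000/4.448e+09 = 4.833e-05 kg/m³ = 0.04833 mg/L = 48.33 µg/L.

48.3 µg/L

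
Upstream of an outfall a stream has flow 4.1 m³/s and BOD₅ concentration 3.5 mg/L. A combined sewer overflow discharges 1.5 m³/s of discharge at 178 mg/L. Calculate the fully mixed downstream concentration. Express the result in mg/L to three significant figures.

By mass balance at complete mixing, C = (1.5·178 + 4.1·3.5) / (1.5 + 4.1) = 281.4/5.6 = 50.24 mg/L.

50.2 mg/L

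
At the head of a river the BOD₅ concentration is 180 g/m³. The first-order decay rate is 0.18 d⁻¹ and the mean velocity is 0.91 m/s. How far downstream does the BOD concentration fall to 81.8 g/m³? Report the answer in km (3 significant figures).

344 km

From C = C₀·e^(−kt), t = ln(C₀/C)/k = ln(180/81.8)/0.18 = 0.7887/0.18 = 4.382 d.
Distance = v·t = 0.91 m/s × 3.786e+05 s = 3.445e+05 m = 344.5 km.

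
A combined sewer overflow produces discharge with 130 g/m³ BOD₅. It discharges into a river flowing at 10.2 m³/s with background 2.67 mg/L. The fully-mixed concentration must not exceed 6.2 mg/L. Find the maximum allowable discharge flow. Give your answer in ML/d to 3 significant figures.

25.1 ML/d

Mass balance at complete mixing: C_std·(Q_w + Q_r) = Q_w·C_e + Q_r·C_b.
Rearranging, Q_w = Q_r·(C_std − C_b)/(C_e − C_std) = 10.2·(6.2 − 2.67) / (130 − 6.2) = 0.2908 m³/s.
= 25.13 ML/d.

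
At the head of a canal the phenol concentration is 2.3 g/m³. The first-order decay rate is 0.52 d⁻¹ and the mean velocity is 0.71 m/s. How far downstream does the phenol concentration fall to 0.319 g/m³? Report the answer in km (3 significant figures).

From C = C₀·e^(−kt), t = ln(C₀/C)/k = ln(2.3/0.319)/0.52 = 1.975/0.52 = 3.799 d.
Distance = v·t = 0.71 m/s × 3.282e+05 s = 2.33e+05 m = 233 km.

233 km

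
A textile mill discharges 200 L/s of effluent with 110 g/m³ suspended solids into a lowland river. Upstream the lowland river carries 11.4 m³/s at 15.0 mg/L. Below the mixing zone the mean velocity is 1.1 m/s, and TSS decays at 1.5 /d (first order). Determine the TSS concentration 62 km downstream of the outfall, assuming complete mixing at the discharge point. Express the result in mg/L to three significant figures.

6.25 mg/L

200 L/s = 0.2 m³/s.
After complete mixing, C₀ = (0.2·110 + 11.4·15) / 11.6 = 16.64 mg/L.
Travel time t = 6.2e+04 m / 1.1 m/s = 5.636e+04 s = 0.6524 d.
C = 16.64·exp(−1.5·0.6524) = 16.64·0.3759 = 6.254 mg/L.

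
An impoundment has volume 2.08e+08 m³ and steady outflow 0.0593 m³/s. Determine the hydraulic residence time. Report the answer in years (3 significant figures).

111 yr

Q = 0.0593 m³/s × 3.156e+07 s/yr = 1.871e+06 m³/yr.
Hydraulic residence time τ = V/Q = 2.08e+08/1.871e+06 = 111.1 yr.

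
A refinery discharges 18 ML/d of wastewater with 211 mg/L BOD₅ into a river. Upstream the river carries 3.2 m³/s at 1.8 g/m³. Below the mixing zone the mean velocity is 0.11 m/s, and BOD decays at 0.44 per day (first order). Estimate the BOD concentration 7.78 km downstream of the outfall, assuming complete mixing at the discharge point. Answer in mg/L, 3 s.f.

18 ML/d = 0.2083 m³/s.
After complete mixing, C₀ = (0.2083·211 + 3.2·1.8) / 3.408 = 14.59 mg/L.
Travel time t = 7780 m / 0.11 m/s = 7.073e+04 s = 0.8186 d.
C = 14.59·exp(−0.44·0.8186) = 14.59·0.6975 = 10.18 mg/L.

10.2 mg/L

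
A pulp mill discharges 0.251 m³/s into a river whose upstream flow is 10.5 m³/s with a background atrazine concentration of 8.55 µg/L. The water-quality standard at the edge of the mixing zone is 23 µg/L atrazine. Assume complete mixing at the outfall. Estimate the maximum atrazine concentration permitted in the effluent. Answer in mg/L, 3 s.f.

8.55 µg/L = 0.00855 mg/L.
23 µg/L = 0.023 mg/L.
Mass balance: 0.023·10.75 = 0.251·Cₑ + 10.5·0.00855.
Cₑ = (0.2473 − 0.08978) / 0.251 = 0.6275 mg/L.

0.627 mg/L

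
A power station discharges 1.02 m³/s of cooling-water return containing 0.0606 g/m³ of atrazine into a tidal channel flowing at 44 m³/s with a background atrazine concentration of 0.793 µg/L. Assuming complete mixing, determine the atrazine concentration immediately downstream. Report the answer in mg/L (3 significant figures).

0.793 µg/L = 0.000793 mg/L.
Conservation of mass across the mixing zone: C = (1.02·0.0606 + 44·0.000793) / (1.02 + 44) = 0.0967/45.02 = 0.002148 mg/L.

0.00215 mg/L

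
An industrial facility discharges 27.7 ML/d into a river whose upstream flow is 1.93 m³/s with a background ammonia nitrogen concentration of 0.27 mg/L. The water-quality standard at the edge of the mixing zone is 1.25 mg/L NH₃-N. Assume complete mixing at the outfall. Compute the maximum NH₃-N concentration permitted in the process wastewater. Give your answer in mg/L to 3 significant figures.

27.7 ML/d = 0.3206 m³/s.
Mass balance: 1.25·2.251 = 0.3206·Cₑ + 1.93·0.27.
Cₑ = (2.813 − 0.5211) / 0.3206 = 7.15 mg/L.

7.15 mg/L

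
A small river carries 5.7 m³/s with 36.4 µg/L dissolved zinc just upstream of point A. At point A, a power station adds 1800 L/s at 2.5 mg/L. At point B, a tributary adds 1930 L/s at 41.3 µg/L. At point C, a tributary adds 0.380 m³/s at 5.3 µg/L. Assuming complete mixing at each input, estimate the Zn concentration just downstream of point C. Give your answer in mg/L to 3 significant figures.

36.4 µg/L = 0.0364 mg/L.
1800 L/s = 1.8 m³/s.
After input A: C = (5.7·0.0364 + 1.8·2.5) / 7.5 = 0.6277 mg/L.
1930 L/s = 1.93 m³/s.
41.3 µg/L = 0.0413 mg/L.
After input B: C = (7.5·0.6277 + 1.93·0.0413) / 9.43 = 0.5077 mg/L.
5.3 µg/L = 0.0053 mg/L.
After input C: C = (9.43·0.5077 + 0.38·0.0053) / 9.81 = 0.4882 mg/L.

0.488 mg/L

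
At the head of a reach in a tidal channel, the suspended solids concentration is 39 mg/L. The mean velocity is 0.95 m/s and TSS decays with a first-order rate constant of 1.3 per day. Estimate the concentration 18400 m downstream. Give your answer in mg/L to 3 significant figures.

29.1 mg/L

Travel time t = 18400 m / 0.95 m/s = 1.84e+04/0.95 = 1.937e+04 s = 0.2242 d.
First-order decay: C = 39·exp(−1.3·0.2242) = 39·0.7472 = 29.14 mg/L.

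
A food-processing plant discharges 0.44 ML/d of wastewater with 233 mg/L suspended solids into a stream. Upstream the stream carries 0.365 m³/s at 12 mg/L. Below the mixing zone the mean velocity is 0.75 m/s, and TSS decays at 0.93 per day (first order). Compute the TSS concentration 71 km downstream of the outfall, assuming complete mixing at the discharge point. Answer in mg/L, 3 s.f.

0.44 ML/d = 0.005093 m³/s.
After complete mixing, C₀ = (0.005093·233 + 0.365·12) / 0.3701 = 15.04 mg/L.
Travel time t = 7.1e+04 m / 0.75 m/s = 9.467e+04 s = 1.096 d.
C = 15.04·exp(−0.93·1.096) = 15.04·0.361 = 5.429 mg/L.

5.43 mg/L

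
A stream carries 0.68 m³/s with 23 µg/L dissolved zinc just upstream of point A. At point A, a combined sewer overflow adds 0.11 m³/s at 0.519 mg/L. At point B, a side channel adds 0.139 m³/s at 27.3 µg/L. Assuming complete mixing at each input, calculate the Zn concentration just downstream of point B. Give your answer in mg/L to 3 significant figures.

0.0824 mg/L

23 µg/L = 0.023 mg/L.
After input A: C = (0.68·0.023 + 0.11·0.519) / 0.79 = 0.09206 mg/L.
27.3 µg/L = 0.0273 mg/L.
After input B: C = (0.79·0.09206 + 0.139·0.0273) / 0.929 = 0.08237 mg/L.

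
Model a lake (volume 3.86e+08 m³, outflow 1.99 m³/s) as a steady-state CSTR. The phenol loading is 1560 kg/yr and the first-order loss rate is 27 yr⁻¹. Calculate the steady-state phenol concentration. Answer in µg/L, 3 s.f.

Outflow Q = 1.99 m³/s × 3.156e+07 s/yr = 6.28e+07 m³/yr.
Steady-state CSTR mass balance: W = Q·C + k·V·C, so C = W/(Q + kV).
Q + kV = 6.28e+07 + 27·3.86e+08 = 1.048e+10 m³/yr.
C = 1560/1.048e+10 = 1.488e-07 kg/m³ = 0.0001488 mg/L = 0.1488 µg/L.

0.149 µg/L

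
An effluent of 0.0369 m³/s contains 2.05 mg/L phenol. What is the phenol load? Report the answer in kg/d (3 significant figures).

6.54 kg/d

Mass flux = Q·C = 0.0369 m³/s × 2.05 g/m³ = 0.07565 g/s.
= 0.07565 g/s × 86.4 = 6.536 kg/d.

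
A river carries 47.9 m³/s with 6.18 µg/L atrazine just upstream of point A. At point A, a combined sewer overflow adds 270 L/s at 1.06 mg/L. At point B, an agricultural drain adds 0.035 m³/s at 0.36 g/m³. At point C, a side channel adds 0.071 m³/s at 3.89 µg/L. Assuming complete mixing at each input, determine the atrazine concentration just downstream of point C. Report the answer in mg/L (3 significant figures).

0.0123 mg/L

6.18 µg/L = 0.00618 mg/L.
270 L/s = 0.27 m³/s.
After input A: C = (47.9·0.00618 + 0.27·1.06) / 48.17 = 0.01209 mg/L.
After input B: C = (48.17·0.01209 + 0.035·0.36) / 48.2 = 0.01234 mg/L.
3.89 µg/L = 0.00389 mg/L.
After input C: C = (48.2·0.01234 + 0.071·0.00389) / 48.28 = 0.01233 mg/L.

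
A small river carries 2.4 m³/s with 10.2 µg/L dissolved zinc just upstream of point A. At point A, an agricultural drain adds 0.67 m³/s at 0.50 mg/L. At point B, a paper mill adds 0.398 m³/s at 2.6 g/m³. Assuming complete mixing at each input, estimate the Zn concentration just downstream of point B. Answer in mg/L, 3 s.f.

0.402 mg/L

10.2 µg/L = 0.0102 mg/L.
After input A: C = (2.4·0.0102 + 0.67·0.5) / 3.07 = 0.1171 mg/L.
After input B: C = (3.07·0.1171 + 0.398·2.6) / 3.468 = 0.402 mg/L.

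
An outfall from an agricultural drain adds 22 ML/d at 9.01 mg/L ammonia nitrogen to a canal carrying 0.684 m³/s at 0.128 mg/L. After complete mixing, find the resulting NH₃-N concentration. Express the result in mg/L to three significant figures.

2.54 mg/L

22 ML/d = 0.2546 m³/s.
Flow-weighted mixing gives C = (0.2546·9.01 + 0.684·0.128) / (0.2546 + 0.684) = 2.382/0.9386 = 2.537 mg/L.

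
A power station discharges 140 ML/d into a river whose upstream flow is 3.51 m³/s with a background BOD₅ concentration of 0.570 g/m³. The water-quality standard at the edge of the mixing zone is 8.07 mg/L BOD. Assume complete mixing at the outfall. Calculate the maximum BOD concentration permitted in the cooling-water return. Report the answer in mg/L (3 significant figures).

140 ML/d = 1.62 m³/s.
Mass balance: 8.07·5.13 = 1.62·Cₑ + 3.51·0.57.
Cₑ = (41.4 − 2.001) / 1.62 = 24.32 mg/L.

24.3 mg/L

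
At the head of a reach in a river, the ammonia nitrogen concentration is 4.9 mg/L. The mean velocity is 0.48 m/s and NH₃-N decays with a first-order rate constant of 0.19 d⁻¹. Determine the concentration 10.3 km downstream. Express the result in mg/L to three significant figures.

Travel time t = 10.3 km / 0.48 m/s = 1.03e+04/0.48 = 2.146e+04 s = 0.2484 d.
First-order decay: C = 4.9·exp(−0.19·0.2484) = 4.9·0.9539 = 4.674 mg/L.

4.67 mg/L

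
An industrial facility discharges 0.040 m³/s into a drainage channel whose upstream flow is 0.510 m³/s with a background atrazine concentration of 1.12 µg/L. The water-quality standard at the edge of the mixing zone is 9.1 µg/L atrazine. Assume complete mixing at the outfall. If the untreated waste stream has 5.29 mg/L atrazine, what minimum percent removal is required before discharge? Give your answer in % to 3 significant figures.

1.12 µg/L = 0.00112 mg/L.
9.1 µg/L = 0.0091 mg/L.
Mass balance: 0.0091·0.55 = 0.04·Cₑ + 0.51·0.00112.
Cₑ = (0.005005 − 0.0005712) / 0.04 = 0.1108 mg/L.
Required removal = 1 − 0.1108/5.29 = 97.9 %.

97.9 %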